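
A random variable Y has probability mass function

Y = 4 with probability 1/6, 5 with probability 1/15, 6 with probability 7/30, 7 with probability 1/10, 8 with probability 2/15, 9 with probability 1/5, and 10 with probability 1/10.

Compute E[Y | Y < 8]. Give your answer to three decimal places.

P(Y < 8) = 1/6 + 1/15 + 7/30 + 1/10 = 17/30.
E[Y | Y < 8] = [4·1/6 + 5·1/15 + 6·7/30 + 7·1/10] / (17/30)
 = 31/10 / (17/30)
 = 93/17

5.471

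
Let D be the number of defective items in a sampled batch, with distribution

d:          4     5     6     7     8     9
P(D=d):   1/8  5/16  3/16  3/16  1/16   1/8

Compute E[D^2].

39.875

E[D^2] = Σ d^2·P(D=d)
 = 16·1/8 + 25·5/16 + 36·3/16 + 49·3/16 + 64·1/16 + 81·1/8
 = 2 + 125/16 + 27/4 + 147/16 + 4 + 81/8
 = 319/8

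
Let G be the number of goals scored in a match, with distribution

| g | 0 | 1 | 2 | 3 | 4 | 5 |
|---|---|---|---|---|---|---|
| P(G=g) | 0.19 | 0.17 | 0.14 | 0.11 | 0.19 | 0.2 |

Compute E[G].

2.54

E[G] = Σ g·P(G=g)
 = 0·0.19 + 1·0.17 + 2·0.14 + 3·0.11 + 4·0.19 + 5·0.2
 = 0 + 0.17 + 0.28 + 0.33 + 0.76 + 1
 = 2.54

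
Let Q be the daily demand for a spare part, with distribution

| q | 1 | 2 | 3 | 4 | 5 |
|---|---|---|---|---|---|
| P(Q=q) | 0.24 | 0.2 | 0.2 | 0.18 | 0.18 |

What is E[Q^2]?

10.22

E[Q^2] = Σ q^2·P(Q=q)
 = 1·0.24 + 4·0.2 + 9·0.2 + 16·0.18 + 25·0.18
 = 0.24 + 0.8 + 1.8 + 2.88 + 4.5
 = 10.22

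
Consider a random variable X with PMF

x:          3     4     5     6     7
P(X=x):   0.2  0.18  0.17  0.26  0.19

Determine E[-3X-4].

-19.18

E[-3X-4] = Σ (-3x-4)·P(X=x)
 = (-13)·0.2 + (-16)·0.18 + (-19)·0.17 + (-22)·0.26 + (-25)·0.19
 = (-2.6) + (-2.88) + (-3.23) + (-5.72) + (-4.75)
 = -19.18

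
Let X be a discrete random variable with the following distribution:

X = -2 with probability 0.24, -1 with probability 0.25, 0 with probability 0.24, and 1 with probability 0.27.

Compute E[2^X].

E[2^X] = Σ 2^x·P(X=x)
 = 0.25·0.24 + 0.5·0.25 + 1·0.24 + 2·0.27
 = 0.06 + 0.125 + 0.24 + 0.54
 = 0.965

0.965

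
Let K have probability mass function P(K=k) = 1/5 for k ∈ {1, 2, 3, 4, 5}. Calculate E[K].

E[K] = Σ k·P(K=k)
 = 1·1/5 + 2·1/5 + 3·1/5 + 4·1/5 + 5·1/5
 = 1/5 + 2/5 + 3/5 + 4/5 + 1
 = 3

3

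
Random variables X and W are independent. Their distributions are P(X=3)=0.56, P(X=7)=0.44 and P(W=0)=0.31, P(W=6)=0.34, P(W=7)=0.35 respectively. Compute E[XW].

E[XW] = Σ_x Σ_w xw · P(X=x)P(W=w)
 = 0·0.1736 + 18·0.1904 + 21·0.196 + 0·0.1364 + 42·0.1496 + 49·0.154
 = 0 + 3.4272 + 4.116 + 0 + 6.2832 + 7.546
 = 21.3724

21.3724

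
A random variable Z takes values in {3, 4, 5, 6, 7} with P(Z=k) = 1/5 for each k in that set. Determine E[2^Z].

49.6

E[2^Z] = Σ 2^z·P(Z=z)
 = 8·1/5 + 16·1/5 + 32·1/5 + 64·1/5 + 128·1/5
 = 8/5 + 16/5 + 32/5 + 64/5 + 128/5
 = 248/5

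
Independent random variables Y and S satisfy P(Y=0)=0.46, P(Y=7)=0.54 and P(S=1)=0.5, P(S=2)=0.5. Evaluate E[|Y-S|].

3.66

E[|Y-S|] = Σ_y Σ_s |y-s| · P(Y=y)P(S=s)
 = 1·0.23 + 2·0.23 + 6·0.27 + 5·0.27
 = 0.23 + 0.46 + 1.62 + 1.35
 = 3.66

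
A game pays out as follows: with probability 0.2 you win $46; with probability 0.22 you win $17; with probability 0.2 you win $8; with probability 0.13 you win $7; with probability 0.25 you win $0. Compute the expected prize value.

15.45

E[payout] = 46·0.2 + 17·0.22 + 8·0.2 + 7·0.13 + 0·0.25
 = 9.2 + 3.74 + 1.6 + 0.91 + 0
 = 15.45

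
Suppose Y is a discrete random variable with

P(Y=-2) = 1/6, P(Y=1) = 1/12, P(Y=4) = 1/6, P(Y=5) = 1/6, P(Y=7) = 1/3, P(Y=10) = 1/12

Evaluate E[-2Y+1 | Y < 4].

P(Y < 4) = 1/6 + 1/12 = 1/4.
E[-2Y+1 | Y < 4] = [5·1/6 + (-1)·1/12] / (1/4)
 = 3/4 / (1/4)
 = 3

3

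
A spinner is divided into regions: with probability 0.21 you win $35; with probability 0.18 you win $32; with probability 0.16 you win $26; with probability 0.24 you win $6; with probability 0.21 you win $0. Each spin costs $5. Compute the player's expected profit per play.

13.71

E[payout] = 35·0.21 + 32·0.18 + 26·0.16 + 6·0.24 + 0·0.21
 = 7.35 + 5.76 + 4.16 + 1.44 + 0
 = 18.71
Net = 18.71 - 5 = 13.71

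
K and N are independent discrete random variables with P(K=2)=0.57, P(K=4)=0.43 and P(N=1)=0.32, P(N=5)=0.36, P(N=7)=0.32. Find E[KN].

12.4696

E[KN] = Σ_k Σ_n kn · P(K=k)P(N=n)
 = 2·0.1824 + 10·0.2052 + 14·0.1824 + 4·0.1376 + 20·0.1548 + 28·0.1376
 = 0.3648 + 2.052 + 2.5536 + 0.5504 + 3.096 + 3.8528
 = 12.4696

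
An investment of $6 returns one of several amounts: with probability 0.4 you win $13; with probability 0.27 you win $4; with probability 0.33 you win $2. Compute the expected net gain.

0.94

E[payout] = 13·0.4 + 4·0.27 + 2·0.33
 = 5.2 + 1.08 + 0.66
 = 6.94
Net = 6.94 - 6 = 0.94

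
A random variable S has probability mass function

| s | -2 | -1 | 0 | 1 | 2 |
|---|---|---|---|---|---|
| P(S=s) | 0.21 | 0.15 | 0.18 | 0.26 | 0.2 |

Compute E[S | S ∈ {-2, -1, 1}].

-0.5

P(S ∈ {-2, -1, 1}) = 0.21 + 0.15 + 0.26 = 0.62.
E[S | S ∈ {-2, -1, 1}] = [(-2)·0.21 + (-1)·0.15 + 1·0.26] / 0.62
 = -0.31 / 0.62
 = -1/2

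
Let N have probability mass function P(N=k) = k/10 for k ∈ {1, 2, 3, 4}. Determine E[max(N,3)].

E[max(N,3)] = Σ max(n,3)·P(N=n)
 = 3·1/10 + 3·1/5 + 3·3/10 + 4·2/5
 = 3/10 + 3/5 + 9/10 + 8/5
 = 17/5

3.4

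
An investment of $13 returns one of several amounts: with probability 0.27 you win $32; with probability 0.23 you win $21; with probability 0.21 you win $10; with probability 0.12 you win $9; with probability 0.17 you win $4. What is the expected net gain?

E[payout] = 32·0.27 + 21·0.23 + 10·0.21 + 9·0.12 + 4·0.17
 = 8.64 + 4.83 + 2.1 + 1.08 + 0.68
 = 17.33
Net = 17.33 - 13 = 4.33

4.33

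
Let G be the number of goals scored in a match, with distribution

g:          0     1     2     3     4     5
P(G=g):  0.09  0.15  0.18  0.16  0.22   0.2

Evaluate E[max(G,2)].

3.2

E[max(G,2)] = Σ max(g,2)·P(G=g)
 = 2·0.09 + 2·0.15 + 2·0.18 + 3·0.16 + 4·0.22 + 5·0.2
 = 0.18 + 0.3 + 0.36 + 0.48 + 0.88 + 1
 = 3.2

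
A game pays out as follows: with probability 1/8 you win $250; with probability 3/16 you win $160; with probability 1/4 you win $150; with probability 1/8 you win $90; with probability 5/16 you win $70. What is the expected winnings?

131.875

E[payout] = 250·1/8 + 160·3/16 + 150·1/4 + 90·1/8 + 70·5/16
 = 125/4 + 30 + 75/2 + 45/4 + 175/8
 = 1055/8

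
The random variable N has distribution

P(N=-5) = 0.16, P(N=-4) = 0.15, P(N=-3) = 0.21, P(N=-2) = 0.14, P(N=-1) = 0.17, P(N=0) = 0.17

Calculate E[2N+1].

-3.96

E[2N+1] = Σ (2n+1)·P(N=n)
 = (-9)·0.16 + (-7)·0.15 + (-5)·0.21 + (-3)·0.14 + (-1)·0.17 + 1·0.17
 = (-1.44) + (-1.05) + (-1.05) + (-0.42) + (-0.17) + 0.17
 = -3.96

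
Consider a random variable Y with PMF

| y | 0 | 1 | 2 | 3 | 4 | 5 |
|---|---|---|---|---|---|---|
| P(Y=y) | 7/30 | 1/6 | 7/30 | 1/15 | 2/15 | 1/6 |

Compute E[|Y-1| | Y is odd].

P(Y is odd) = 1/6 + 1/15 + 1/6 = 2/5.
E[|Y-1| | Y is odd] = [0·1/6 + 2·1/15 + 4·1/6] / (2/5)
 = 4/5 / (2/5)
 = 2

2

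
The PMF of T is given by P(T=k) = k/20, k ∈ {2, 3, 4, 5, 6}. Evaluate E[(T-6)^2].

E[(T-6)^2] = Σ (t-6)^2·P(T=t)
 = 16·1/10 + 9·3/20 + 4·1/5 + 1·1/4 + 0·3/10
 = 8/5 + 27/20 + 4/5 + 1/4 + 0
 = 4

4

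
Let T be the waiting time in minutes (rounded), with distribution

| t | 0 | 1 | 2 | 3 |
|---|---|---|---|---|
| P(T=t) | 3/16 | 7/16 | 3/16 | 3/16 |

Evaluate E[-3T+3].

-1.125

E[-3T+3] = Σ (-3t+3)·P(T=t)
 = 3·3/16 + 0·7/16 + (-3)·3/16 + (-6)·3/16
 = 9/16 + 0 + (-9/16) + (-9/8)
 = -9/8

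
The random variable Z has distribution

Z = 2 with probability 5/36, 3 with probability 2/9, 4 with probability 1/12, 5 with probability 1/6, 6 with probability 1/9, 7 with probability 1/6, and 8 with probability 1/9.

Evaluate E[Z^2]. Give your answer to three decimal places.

27.333

E[Z^2] = Σ z^2·P(Z=z)
 = 4·5/36 + 9·2/9 + 16·1/12 + 25·1/6 + 36·1/9 + 49·1/6 + 64·1/9
 = 5/9 + 2 + 4/3 + 25/6 + 4 + 49/6 + 64/9
 = 82/3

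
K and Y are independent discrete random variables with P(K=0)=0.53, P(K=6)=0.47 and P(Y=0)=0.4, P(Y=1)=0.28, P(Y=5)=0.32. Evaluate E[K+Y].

4.7

E[K+Y] = Σ_k Σ_y (k+y) · P(K=k)P(Y=y)
 = 0·0.212 + 1·0.1484 + 5·0.1696 + 6·0.188 + 7·0.1316 + 11·0.1504
 = 0 + 0.1484 + 0.848 + 1.128 + 0.9212 + 1.6544
 = 4.7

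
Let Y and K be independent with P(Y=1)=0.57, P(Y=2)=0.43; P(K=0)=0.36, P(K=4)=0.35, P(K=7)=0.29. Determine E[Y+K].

4.86

E[Y+K] = Σ_y Σ_k (y+k) · P(Y=y)P(K=k)
 = 1·0.2052 + 5·0.1995 + 8·0.1653 + 2·0.1548 + 6·0.1505 + 9·0.1247
 = 0.2052 + 0.9975 + 1.3224 + 0.3096 + 0.903 + 1.1223
 = 4.86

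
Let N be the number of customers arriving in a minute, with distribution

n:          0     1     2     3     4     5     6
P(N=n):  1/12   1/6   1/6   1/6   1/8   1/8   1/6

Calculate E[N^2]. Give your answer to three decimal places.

13.458

E[N^2] = Σ n^2·P(N=n)
 = 0·1/12 + 1·1/6 + 4·1/6 + 9·1/6 + 16·1/8 + 25·1/8 + 36·1/6
 = 0 + 1/6 + 2/3 + 3/2 + 2 + 25/8 + 6
 = 323/24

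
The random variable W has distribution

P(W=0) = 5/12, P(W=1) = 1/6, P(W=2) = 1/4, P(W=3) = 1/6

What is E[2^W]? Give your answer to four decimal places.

E[2^W] = Σ 2^w·P(W=w)
 = 1·5/12 + 2·1/6 + 4·1/4 + 8·1/6
 = 5/12 + 1/3 + 1 + 4/3
 = 37/12

3.0833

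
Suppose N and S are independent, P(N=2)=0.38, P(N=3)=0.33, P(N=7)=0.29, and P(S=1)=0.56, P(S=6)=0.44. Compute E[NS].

12.096

E[NS] = Σ_n Σ_s ns · P(N=n)P(S=s)
 = 2·0.2128 + 12·0.1672 + 3·0.1848 + 18·0.1452 + 7·0.1624 + 42·0.1276
 = 0.4256 + 2.0064 + 0.5544 + 2.6136 + 1.1368 + 5.3592
 = 12.096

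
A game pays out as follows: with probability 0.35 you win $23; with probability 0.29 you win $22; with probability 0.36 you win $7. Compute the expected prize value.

16.95

E[payout] = 23·0.35 + 22·0.29 + 7·0.36
 = 8.05 + 6.38 + 2.52
 = 16.95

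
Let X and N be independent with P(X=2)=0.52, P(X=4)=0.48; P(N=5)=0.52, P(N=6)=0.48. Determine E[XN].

E[XN] = Σ_x Σ_n xn · P(X=x)P(N=n)
 = 10·0.2704 + 12·0.2496 + 20·0.2496 + 24·0.2304
 = 2.704 + 2.9952 + 4.992 + 5.5296
 = 16.2208

16.2208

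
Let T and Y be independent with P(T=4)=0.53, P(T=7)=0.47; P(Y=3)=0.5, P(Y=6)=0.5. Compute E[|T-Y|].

E[|T-Y|] = Σ_t Σ_y |t-y| · P(T=t)P(Y=y)
 = 1·0.265 + 2·0.265 + 4·0.235 + 1·0.235
 = 0.265 + 0.53 + 0.94 + 0.235
 = 1.97

1.97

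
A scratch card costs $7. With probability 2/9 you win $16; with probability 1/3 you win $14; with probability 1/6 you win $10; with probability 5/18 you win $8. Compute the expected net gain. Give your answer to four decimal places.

5.1111

E[payout] = 16·2/9 + 14·1/3 + 10·1/6 + 8·5/18
 = 32/9 + 14/3 + 5/3 + 20/9
 = 109/9
Net = 109/9 - 7 = 46/9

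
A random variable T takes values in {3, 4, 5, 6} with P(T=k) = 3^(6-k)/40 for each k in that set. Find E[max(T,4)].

4.125

E[max(T,4)] = Σ max(t,4)·P(T=t)
 = 4·27/40 + 4·9/40 + 5·3/40 + 6·1/40
 = 27/10 + 9/10 + 3/8 + 3/20
 = 33/8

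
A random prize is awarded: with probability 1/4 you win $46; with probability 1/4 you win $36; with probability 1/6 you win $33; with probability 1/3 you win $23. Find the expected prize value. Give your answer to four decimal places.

E[payout] = 46·1/4 + 36·1/4 + 33·1/6 + 23·1/3
 = 23/2 + 9 + 11/2 + 23/3
 = 101/3

33.6667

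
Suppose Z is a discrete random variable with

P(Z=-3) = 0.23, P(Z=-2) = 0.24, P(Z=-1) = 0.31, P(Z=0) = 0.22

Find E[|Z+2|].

E[|Z+2|] = Σ |z+2|·P(Z=z)
 = 1·0.23 + 0·0.24 + 1·0.31 + 2·0.22
 = 0.23 + 0 + 0.31 + 0.44
 = 0.98

0.98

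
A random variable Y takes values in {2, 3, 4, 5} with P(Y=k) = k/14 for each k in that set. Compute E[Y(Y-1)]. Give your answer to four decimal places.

12.1429

E[Y(Y-1)] = Σ y(y-1)·P(Y=y)
 = 2·1/7 + 6·3/14 + 12·2/7 + 20·5/14
 = 2/7 + 9/7 + 24/7 + 50/7
 = 85/7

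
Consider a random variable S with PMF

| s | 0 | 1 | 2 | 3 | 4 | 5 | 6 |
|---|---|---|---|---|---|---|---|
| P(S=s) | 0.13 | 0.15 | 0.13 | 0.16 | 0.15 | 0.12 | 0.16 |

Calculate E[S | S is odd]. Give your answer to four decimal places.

2.8605

P(S is odd) = 0.15 + 0.16 + 0.12 = 0.43.
E[S | S is odd] = [1·0.15 + 3·0.16 + 5·0.12] / 0.43
 = 1.23 / 0.43
 = 123/43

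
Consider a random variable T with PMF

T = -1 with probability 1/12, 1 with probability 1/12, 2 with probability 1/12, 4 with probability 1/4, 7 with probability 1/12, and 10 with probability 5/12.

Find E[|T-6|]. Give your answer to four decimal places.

E[|T-6|] = Σ |t-6|·P(T=t)
 = 7·1/12 + 5·1/12 + 4·1/12 + 2·1/4 + 1·1/12 + 4·5/12
 = 7/12 + 5/12 + 1/3 + 1/2 + 1/12 + 5/3
 = 43/12

3.5833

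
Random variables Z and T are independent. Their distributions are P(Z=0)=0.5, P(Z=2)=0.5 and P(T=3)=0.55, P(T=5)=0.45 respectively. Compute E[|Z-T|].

E[|Z-T|] = Σ_z Σ_t |z-t| · P(Z=z)P(T=t)
 = 3·0.275 + 5·0.225 + 1·0.275 + 3·0.225
 = 0.825 + 1.125 + 0.275 + 0.675
 = 2.9

2.9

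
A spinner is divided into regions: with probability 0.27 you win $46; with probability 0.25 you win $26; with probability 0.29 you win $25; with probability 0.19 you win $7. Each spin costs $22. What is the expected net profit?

E[payout] = 46·0.27 + 26·0.25 + 25·0.29 + 7·0.19
 = 12.42 + 6.5 + 7.25 + 1.33
 = 27.5
Net = 27.5 - 22 = 5.5

5.5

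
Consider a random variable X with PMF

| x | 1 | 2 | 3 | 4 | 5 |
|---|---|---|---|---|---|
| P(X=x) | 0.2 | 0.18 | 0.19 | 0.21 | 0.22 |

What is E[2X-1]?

E[2X-1] = Σ (2x-1)·P(X=x)
 = 1·0.2 + 3·0.18 + 5·0.19 + 7·0.21 + 9·0.22
 = 0.2 + 0.54 + 0.95 + 1.47 + 1.98
 = 5.14

5.14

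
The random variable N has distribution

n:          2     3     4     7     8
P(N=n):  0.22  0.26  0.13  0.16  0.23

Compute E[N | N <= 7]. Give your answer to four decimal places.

P(N <= 7) = 0.22 + 0.26 + 0.13 + 0.16 = 0.77.
E[N | N <= 7] = [2·0.22 + 3·0.26 + 4·0.13 + 7·0.16] / 0.77
 = 2.86 / 0.77
 = 26/7

3.7143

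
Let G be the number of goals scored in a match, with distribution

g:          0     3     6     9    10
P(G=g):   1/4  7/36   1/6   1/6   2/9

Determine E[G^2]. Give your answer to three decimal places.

43.472

E[G^2] = Σ g^2·P(G=g)
 = 0·1/4 + 9·7/36 + 36·1/6 + 81·1/6 + 100·2/9
 = 0 + 7/4 + 6 + 27/2 + 200/9
 = 1565/36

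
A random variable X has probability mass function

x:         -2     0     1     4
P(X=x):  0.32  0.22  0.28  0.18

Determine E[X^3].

9.24

E[X^3] = Σ x^3·P(X=x)
 = (-8)·0.32 + 0·0.22 + 1·0.28 + 64·0.18
 = (-2.56) + 0 + 0.28 + 11.52
 = 9.24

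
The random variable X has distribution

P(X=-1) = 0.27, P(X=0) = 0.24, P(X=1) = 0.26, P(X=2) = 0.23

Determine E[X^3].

1.83

E[X^3] = Σ x^3·P(X=x)
 = (-1)·0.27 + 0·0.24 + 1·0.26 + 8·0.23
 = (-0.27) + 0 + 0.26 + 1.84
 = 1.83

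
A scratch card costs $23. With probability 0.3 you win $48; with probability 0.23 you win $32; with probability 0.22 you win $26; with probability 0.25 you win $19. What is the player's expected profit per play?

E[payout] = 48·0.3 + 32·0.23 + 26·0.22 + 19·0.25
 = 14.4 + 7.36 + 5.72 + 4.75
 = 32.23
Net = 32.23 - 23 = 9.23

9.23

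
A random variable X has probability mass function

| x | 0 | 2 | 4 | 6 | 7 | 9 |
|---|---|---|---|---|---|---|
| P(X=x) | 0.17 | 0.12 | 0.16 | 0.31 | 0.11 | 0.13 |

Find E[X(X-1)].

E[X(X-1)] = Σ x(x-1)·P(X=x)
 = 0·0.17 + 2·0.12 + 12·0.16 + 30·0.31 + 42·0.11 + 72·0.13
 = 0 + 0.24 + 1.92 + 9.3 + 4.62 + 9.36
 = 25.44

25.44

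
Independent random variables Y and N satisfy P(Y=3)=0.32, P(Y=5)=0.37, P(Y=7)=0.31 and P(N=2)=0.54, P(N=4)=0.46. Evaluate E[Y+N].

E[Y+N] = Σ_y Σ_n (y+n) · P(Y=y)P(N=n)
 = 5·0.1728 + 7·0.1472 + 7·0.1998 + 9·0.1702 + 9·0.1674 + 11·0.1426
 = 0.864 + 1.0304 + 1.3986 + 1.5318 + 1.5066 + 1.5686
 = 7.9

7.9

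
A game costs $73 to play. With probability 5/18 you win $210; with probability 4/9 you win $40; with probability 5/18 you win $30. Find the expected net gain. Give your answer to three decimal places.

E[payout] = 210·5/18 + 40·4/9 + 30·5/18
 = 175/3 + 160/9 + 25/3
 = 760/9
Net = 760/9 - 73 = 103/9

11.444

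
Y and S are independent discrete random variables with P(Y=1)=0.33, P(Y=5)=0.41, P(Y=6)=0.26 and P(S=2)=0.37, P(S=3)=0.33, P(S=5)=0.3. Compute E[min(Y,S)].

2.4941

E[min(Y,S)] = Σ_y Σ_s min(y,s) · P(Y=y)P(S=s)
 = 1·0.1221 + 1·0.1089 + 1·0.099 + 2·0.1517 + 3·0.1353 + 5·0.123 + 2·0.0962 + 3·0.0858 + 5·0.078
 = 0.1221 + 0.1089 + 0.099 + 0.3034 + 0.4059 + 0.615 + 0.1924 + 0.2574 + 0.39
 = 2.4941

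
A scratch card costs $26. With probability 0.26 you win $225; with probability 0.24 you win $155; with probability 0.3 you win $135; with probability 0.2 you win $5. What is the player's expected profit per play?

111.2

E[payout] = 225·0.26 + 155·0.24 + 135·0.3 + 5·0.2
 = 58.5 + 37.2 + 40.5 + 1
 = 137.2
Net = 137.2 - 26 = 111.2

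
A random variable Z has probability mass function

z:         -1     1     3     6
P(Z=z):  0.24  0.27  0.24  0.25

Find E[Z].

2.25

E[Z] = Σ z·P(Z=z)
 = (-1)·0.24 + 1·0.27 + 3·0.24 + 6·0.25
 = (-0.24) + 0.27 + 0.72 + 1.5
 = 2.25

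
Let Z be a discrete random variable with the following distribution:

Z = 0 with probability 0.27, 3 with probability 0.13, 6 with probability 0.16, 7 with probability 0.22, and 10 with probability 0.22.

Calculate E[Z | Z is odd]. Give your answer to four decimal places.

5.5143

P(Z is odd) = 0.13 + 0.22 = 0.35.
E[Z | Z is odd] = [3·0.13 + 7·0.22] / 0.35
 = 1.93 / 0.35
 = 193/35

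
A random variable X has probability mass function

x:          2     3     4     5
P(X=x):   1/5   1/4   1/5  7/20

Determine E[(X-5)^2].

3

E[(X-5)^2] = Σ (x-5)^2·P(X=x)
 = 9·1/5 + 4·1/4 + 1·1/5 + 0·7/20
 = 9/5 + 1 + 1/5 + 0
 = 3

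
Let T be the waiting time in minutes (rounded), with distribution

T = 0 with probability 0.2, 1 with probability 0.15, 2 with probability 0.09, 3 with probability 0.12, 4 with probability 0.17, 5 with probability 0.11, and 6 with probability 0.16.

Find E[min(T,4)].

E[min(T,4)] = Σ min(t,4)·P(T=t)
 = 0·0.2 + 1·0.15 + 2·0.09 + 3·0.12 + 4·0.17 + 4·0.11 + 4·0.16
 = 0 + 0.15 + 0.18 + 0.36 + 0.68 + 0.44 + 0.64
 = 2.45

2.45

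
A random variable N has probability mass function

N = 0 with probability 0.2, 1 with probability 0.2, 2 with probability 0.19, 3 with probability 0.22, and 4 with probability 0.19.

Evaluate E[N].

E[N] = Σ n·P(N=n)
 = 0·0.2 + 1·0.2 + 2·0.19 + 3·0.22 + 4·0.19
 = 0 + 0.2 + 0.38 + 0.66 + 0.76
 = 2

2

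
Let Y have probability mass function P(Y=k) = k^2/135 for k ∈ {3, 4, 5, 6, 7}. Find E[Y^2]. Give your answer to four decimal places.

E[Y^2] = Σ y^2·P(Y=y)
 = 9·1/15 + 16·16/135 + 25·5/27 + 36·4/15 + 49·49/135
 = 3/5 + 256/135 + 125/27 + 48/5 + 2401/135
 = 1553/45

34.5111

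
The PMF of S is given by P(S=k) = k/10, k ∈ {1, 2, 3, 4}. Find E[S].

E[S] = Σ s·P(S=s)
 = 1·1/10 + 2·1/5 + 3·3/10 + 4·2/5
 = 1/10 + 2/5 + 9/10 + 8/5
 = 3

3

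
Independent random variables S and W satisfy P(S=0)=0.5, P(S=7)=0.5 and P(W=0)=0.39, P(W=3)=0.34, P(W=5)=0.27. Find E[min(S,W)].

E[min(S,W)] = Σ_s Σ_w min(s,w) · P(S=s)P(W=w)
 = 0·0.195 + 0·0.17 + 0·0.135 + 0·0.195 + 3·0.17 + 5·0.135
 = 0 + 0 + 0 + 0 + 0.51 + 0.675
 = 1.185

1.185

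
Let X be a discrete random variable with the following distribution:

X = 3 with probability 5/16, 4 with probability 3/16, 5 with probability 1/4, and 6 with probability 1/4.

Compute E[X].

E[X] = Σ x·P(X=x)
 = 3·5/16 + 4·3/16 + 5·1/4 + 6·1/4
 = 15/16 + 3/4 + 5/4 + 3/2
 = 71/16

4.4375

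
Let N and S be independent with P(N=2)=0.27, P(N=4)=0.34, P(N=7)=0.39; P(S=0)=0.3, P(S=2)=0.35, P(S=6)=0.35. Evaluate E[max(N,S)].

5.246

E[max(N,S)] = Σ_n Σ_s max(n,s) · P(N=n)P(S=s)
 = 2·0.081 + 2·0.0945 + 6·0.0945 + 4·0.102 + 4·0.119 + 6·0.119 + 7·0.117 + 7·0.1365 + 7·0.1365
 = 0.162 + 0.189 + 0.567 + 0.408 + 0.476 + 0.714 + 0.819 + 0.9555 + 0.9555
 = 5.246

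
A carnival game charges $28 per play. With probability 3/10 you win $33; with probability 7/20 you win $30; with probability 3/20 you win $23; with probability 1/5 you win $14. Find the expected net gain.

-1.35

E[payout] = 33·3/10 + 30·7/20 + 23·3/20 + 14·1/5
 = 99/10 + 21/2 + 69/20 + 14/5
 = 533/20
Net = 533/20 - 28 = -27/20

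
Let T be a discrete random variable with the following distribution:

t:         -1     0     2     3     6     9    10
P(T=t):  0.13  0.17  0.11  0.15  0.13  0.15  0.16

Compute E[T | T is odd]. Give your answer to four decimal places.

P(T is odd) = 0.13 + 0.15 + 0.15 = 0.43.
E[T | T is odd] = [(-1)·0.13 + 3·0.15 + 9·0.15] / 0.43
 = 1.67 / 0.43
 = 167/43

3.8837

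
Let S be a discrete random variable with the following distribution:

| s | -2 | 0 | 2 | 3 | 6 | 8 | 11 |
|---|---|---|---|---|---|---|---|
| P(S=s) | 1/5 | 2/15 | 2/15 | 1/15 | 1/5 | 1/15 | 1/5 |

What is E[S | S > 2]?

7.75

P(S > 2) = 1/15 + 1/5 + 1/15 + 1/5 = 8/15.
E[S | S > 2] = [3·1/15 + 6·1/5 + 8·1/15 + 11·1/5] / (8/15)
 = 62/15 / (8/15)
 = 31/4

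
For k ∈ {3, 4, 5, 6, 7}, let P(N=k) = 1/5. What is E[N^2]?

E[N^2] = Σ n^2·P(N=n)
 = 9·1/5 + 16·1/5 + 25·1/5 + 36·1/5 + 49·1/5
 = 9/5 + 16/5 + 5 + 36/5 + 49/5
 = 27

27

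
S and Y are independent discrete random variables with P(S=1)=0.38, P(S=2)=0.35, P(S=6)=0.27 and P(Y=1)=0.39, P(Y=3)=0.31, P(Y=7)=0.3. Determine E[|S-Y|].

2.5482

E[|S-Y|] = Σ_s Σ_y |s-y| · P(S=s)P(Y=y)
 = 0·0.1482 + 2·0.1178 + 6·0.114 + 1·0.1365 + 1·0.1085 + 5·0.105 + 5·0.1053 + 3·0.0837 + 1·0.081
 = 0 + 0.2356 + 0.684 + 0.1365 + 0.1085 + 0.525 + 0.5265 + 0.2511 + 0.081
 = 2.5482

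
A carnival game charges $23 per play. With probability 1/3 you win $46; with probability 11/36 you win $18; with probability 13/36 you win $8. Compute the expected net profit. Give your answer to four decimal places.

E[payout] = 46·1/3 + 18·11/36 + 8·13/36
 = 46/3 + 11/2 + 26/9
 = 427/18
Net = 427/18 - 23 = 13/18

0.7222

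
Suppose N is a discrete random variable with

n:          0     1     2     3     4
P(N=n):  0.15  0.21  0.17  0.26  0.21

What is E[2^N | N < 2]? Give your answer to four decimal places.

P(N < 2) = 0.15 + 0.21 = 0.36.
E[2^N | N < 2] = [1·0.15 + 2·0.21] / 0.36
 = 0.57 / 0.36
 = 19/12

1.5833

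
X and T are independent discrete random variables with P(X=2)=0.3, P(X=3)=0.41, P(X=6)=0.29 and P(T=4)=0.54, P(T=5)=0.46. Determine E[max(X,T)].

4.9066

E[max(X,T)] = Σ_x Σ_t max(x,t) · P(X=x)P(T=t)
 = 4·0.162 + 5·0.138 + 4·0.2214 + 5·0.1886 + 6·0.1566 + 6·0.1334
 = 0.648 + 0.69 + 0.8856 + 0.943 + 0.9396 + 0.8004
 = 4.9066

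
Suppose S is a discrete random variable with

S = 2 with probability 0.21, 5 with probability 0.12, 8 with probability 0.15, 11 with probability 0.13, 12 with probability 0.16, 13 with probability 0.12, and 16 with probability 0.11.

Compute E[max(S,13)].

E[max(S,13)] = Σ max(s,13)·P(S=s)
 = 13·0.21 + 13·0.12 + 13·0.15 + 13·0.13 + 13·0.16 + 13·0.12 + 16·0.11
 = 2.73 + 1.56 + 1.95 + 1.69 + 2.08 + 1.56 + 1.76
 = 13.33

13.33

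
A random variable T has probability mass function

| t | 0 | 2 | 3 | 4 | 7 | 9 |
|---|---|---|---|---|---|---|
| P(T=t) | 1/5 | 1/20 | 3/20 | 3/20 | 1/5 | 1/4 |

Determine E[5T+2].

E[5T+2] = Σ (5t+2)·P(T=t)
 = 2·1/5 + 12·1/20 + 17·3/20 + 22·3/20 + 37·1/5 + 47·1/4
 = 2/5 + 3/5 + 51/20 + 33/10 + 37/5 + 47/4
 = 26

26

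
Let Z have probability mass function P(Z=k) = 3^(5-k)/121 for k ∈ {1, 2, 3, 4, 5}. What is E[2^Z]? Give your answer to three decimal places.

E[2^Z] = Σ 2^z·P(Z=z)
 = 2·81/121 + 4·27/121 + 8·9/121 + 16·3/121 + 32·1/121
 = 162/121 + 108/121 + 72/121 + 48/121 + 32/121
 = 422/121

3.488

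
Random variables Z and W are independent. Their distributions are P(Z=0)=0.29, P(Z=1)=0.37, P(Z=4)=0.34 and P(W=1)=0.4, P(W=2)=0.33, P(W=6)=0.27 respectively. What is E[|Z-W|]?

2.2148

E[|Z-W|] = Σ_z Σ_w |z-w| · P(Z=z)P(W=w)
 = 1·0.116 + 2·0.0957 + 6·0.0783 + 0·0.148 + 1·0.1221 + 5·0.0999 + 3·0.136 + 2·0.1122 + 2·0.0918
 = 0.116 + 0.1914 + 0.4698 + 0 + 0.1221 + 0.4995 + 0.408 + 0.2244 + 0.1836
 = 2.2148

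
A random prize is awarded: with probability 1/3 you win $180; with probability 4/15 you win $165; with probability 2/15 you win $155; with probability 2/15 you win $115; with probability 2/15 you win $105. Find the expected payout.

154

E[payout] = 180·1/3 + 165·4/15 + 155·2/15 + 115·2/15 + 105·2/15
 = 60 + 44 + 62/3 + 46/3 + 14
 = 154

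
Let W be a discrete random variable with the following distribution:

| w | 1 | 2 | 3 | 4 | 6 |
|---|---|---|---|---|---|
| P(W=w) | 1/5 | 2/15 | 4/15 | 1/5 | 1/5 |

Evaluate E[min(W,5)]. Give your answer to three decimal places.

3.067

E[min(W,5)] = Σ min(w,5)·P(W=w)
 = 1·1/5 + 2·2/15 + 3·4/15 + 4·1/5 + 5·1/5
 = 1/5 + 4/15 + 4/5 + 4/5 + 1
 = 46/15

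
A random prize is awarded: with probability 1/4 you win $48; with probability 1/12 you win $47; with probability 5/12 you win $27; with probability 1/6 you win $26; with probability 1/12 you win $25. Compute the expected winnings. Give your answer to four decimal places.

33.5833

E[payout] = 48·1/4 + 47·1/12 + 27·5/12 + 26·1/6 + 25·1/12
 = 12 + 47/12 + 45/4 + 13/3 + 25/12
 = 403/12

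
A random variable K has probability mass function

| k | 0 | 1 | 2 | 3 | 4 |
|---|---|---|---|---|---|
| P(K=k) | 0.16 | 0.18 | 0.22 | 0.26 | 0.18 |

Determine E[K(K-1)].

4.16

E[K(K-1)] = Σ k(k-1)·P(K=k)
 = 0·0.16 + 0·0.18 + 2·0.22 + 6·0.26 + 12·0.18
 = 0 + 0 + 0.44 + 1.56 + 2.16
 = 4.16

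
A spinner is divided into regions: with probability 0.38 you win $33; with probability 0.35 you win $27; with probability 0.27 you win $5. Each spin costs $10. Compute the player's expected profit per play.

13.34

E[payout] = 33·0.38 + 27·0.35 + 5·0.27
 = 12.54 + 9.45 + 1.35
 = 23.34
Net = 23.34 - 10 = 13.34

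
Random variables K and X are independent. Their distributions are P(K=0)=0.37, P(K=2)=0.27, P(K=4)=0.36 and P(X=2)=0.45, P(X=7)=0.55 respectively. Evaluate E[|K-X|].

3.418

E[|K-X|] = Σ_k Σ_x |k-x| · P(K=k)P(X=x)
 = 2·0.1665 + 7·0.2035 + 0·0.1215 + 5·0.1485 + 2·0.162 + 3·0.198
 = 0.333 + 1.4245 + 0 + 0.7425 + 0.324 + 0.594
 = 3.418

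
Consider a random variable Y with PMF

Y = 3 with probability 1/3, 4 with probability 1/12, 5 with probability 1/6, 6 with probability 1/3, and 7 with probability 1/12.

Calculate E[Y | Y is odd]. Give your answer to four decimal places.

P(Y is odd) = 1/3 + 1/6 + 1/12 = 7/12.
E[Y | Y is odd] = [3·1/3 + 5·1/6 + 7·1/12] / (7/12)
 = 29/12 / (7/12)
 = 29/7

4.1429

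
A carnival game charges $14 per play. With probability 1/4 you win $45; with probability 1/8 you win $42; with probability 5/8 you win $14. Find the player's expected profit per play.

11.25

E[payout] = 45·1/4 + 42·1/8 + 14·5/8
 = 45/4 + 21/4 + 35/4
 = 101/4
Net = 101/4 - 14 = 45/4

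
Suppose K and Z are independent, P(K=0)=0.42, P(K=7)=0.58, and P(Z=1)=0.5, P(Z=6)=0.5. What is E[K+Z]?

E[K+Z] = Σ_k Σ_z (k+z) · P(K=k)P(Z=z)
 = 1·0.21 + 6·0.21 + 8·0.29 + 13·0.29
 = 0.21 + 1.26 + 2.32 + 3.77
 = 7.56

7.56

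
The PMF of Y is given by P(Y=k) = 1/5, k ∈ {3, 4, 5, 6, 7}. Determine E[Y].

E[Y] = Σ y·P(Y=y)
 = 3·1/5 + 4·1/5 + 5·1/5 + 6·1/5 + 7·1/5
 = 3/5 + 4/5 + 1 + 6/5 + 7/5
 = 5

5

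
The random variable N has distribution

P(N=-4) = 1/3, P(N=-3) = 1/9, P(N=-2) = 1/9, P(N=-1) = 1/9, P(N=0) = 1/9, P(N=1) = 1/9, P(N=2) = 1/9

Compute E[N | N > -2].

0.5

P(N > -2) = 1/9 + 1/9 + 1/9 + 1/9 = 4/9.
E[N | N > -2] = [(-1)·1/9 + 0·1/9 + 1·1/9 + 2·1/9] / (4/9)
 = 2/9 / (4/9)
 = 1/2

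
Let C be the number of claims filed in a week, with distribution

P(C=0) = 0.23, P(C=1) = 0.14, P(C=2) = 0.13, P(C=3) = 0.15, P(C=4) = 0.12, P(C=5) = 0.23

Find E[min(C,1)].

E[min(C,1)] = Σ min(c,1)·P(C=c)
 = 0·0.23 + 1·0.14 + 1·0.13 + 1·0.15 + 1·0.12 + 1·0.23
 = 0 + 0.14 + 0.13 + 0.15 + 0.12 + 0.23
 = 0.77

0.77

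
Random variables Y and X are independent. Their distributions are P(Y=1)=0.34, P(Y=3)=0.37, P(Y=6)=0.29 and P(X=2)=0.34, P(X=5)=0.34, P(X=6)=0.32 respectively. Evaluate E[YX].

13.717

E[YX] = Σ_y Σ_x yx · P(Y=y)P(X=x)
 = 2·0.1156 + 5·0.1156 + 6·0.1088 + 6·0.1258 + 15·0.1258 + 18·0.1184 + 12·0.0986 + 30·0.0986 + 36·0.0928
 = 0.2312 + 0.578 + 0.6528 + 0.7548 + 1.887 + 2.1312 + 1.1832 + 2.958 + 3.3408
 = 13.717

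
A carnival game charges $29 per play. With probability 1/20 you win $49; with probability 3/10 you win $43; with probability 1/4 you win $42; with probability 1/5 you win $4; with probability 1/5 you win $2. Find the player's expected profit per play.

-1.95

E[payout] = 49·1/20 + 43·3/10 + 42·1/4 + 4·1/5 + 2·1/5
 = 49/20 + 129/10 + 21/2 + 4/5 + 2/5
 = 541/20
Net = 541/20 - 29 = -39/20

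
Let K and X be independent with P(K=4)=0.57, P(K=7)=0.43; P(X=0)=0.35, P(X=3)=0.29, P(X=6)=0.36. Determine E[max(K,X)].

5.7004

E[max(K,X)] = Σ_k Σ_x max(k,x) · P(K=k)P(X=x)
 = 4·0.1995 + 4·0.1653 + 6·0.2052 + 7·0.1505 + 7·0.1247 + 7·0.1548
 = 0.798 + 0.6612 + 1.2312 + 1.0535 + 0.8729 + 1.0836
 = 5.7004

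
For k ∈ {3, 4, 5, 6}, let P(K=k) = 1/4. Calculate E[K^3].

E[K^3] = Σ k^3·P(K=k)
 = 27·1/4 + 64·1/4 + 125·1/4 + 216·1/4
 = 27/4 + 16 + 125/4 + 54
 = 108

108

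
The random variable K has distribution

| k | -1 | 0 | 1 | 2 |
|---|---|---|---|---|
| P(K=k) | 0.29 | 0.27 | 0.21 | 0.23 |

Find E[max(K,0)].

E[max(K,0)] = Σ max(k,0)·P(K=k)
 = 0·0.29 + 0·0.27 + 1·0.21 + 2·0.23
 = 0 + 0 + 0.21 + 0.46
 = 0.67

0.67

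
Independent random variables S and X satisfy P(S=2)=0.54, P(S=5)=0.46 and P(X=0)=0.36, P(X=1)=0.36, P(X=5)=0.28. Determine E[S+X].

E[S+X] = Σ_s Σ_x (s+x) · P(S=s)P(X=x)
 = 2·0.1944 + 3·0.1944 + 7·0.1512 + 5·0.1656 + 6·0.1656 + 10·0.1288
 = 0.3888 + 0.5832 + 1.0584 + 0.828 + 0.9936 + 1.288
 = 5.14

5.14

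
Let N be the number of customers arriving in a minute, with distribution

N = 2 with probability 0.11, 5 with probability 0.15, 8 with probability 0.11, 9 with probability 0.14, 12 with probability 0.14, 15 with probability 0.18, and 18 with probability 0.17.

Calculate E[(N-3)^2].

E[(N-3)^2] = Σ (n-3)^2·P(N=n)
 = 1·0.11 + 4·0.15 + 25·0.11 + 36·0.14 + 81·0.14 + 144·0.18 + 225·0.17
 = 0.11 + 0.6 + 2.75 + 5.04 + 11.34 + 25.92 + 38.25
 = 84.01

84.01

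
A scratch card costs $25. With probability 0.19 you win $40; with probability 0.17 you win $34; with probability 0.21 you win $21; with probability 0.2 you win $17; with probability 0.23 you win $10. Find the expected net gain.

-1.51

E[payout] = 40·0.19 + 34·0.17 + 21·0.21 + 17·0.2 + 10·0.23
 = 7.6 + 5.78 + 4.41 + 3.4 + 2.3
 = 23.49
Net = 23.49 - 25 = -1.51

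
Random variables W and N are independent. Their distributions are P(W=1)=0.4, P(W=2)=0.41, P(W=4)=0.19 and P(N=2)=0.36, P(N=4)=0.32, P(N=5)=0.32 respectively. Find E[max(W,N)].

E[max(W,N)] = Σ_w Σ_n max(w,n) · P(W=w)P(N=n)
 = 2·0.144 + 4·0.128 + 5·0.128 + 2·0.1476 + 4·0.1312 + 5·0.1312 + 4·0.0684 + 4·0.0608 + 5·0.0608
 = 0.288 + 0.512 + 0.64 + 0.2952 + 0.5248 + 0.656 + 0.2736 + 0.2432 + 0.304
 = 3.7368

3.7368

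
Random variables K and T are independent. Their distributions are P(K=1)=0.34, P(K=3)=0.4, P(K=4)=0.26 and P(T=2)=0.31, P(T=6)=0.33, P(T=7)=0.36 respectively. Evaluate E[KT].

E[KT] = Σ_k Σ_t kt · P(K=k)P(T=t)
 = 2·0.1054 + 6·0.1122 + 7·0.1224 + 6·0.124 + 18·0.132 + 21·0.144 + 8·0.0806 + 24·0.0858 + 28·0.0936
 = 0.2108 + 0.6732 + 0.8568 + 0.744 + 2.376 + 3.024 + 0.6448 + 2.0592 + 2.6208
 = 13.2096

13.2096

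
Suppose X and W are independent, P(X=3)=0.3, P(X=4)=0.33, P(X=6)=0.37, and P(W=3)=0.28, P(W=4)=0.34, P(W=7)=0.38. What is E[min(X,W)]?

3.7852

E[min(X,W)] = Σ_x Σ_w min(x,w) · P(X=x)P(W=w)
 = 3·0.084 + 3·0.102 + 3·0.114 + 3·0.0924 + 4·0.1122 + 4·0.1254 + 3·0.1036 + 4·0.1258 + 6·0.1406
 = 0.252 + 0.306 + 0.342 + 0.2772 + 0.4488 + 0.5016 + 0.3108 + 0.5032 + 0.8436
 = 3.7852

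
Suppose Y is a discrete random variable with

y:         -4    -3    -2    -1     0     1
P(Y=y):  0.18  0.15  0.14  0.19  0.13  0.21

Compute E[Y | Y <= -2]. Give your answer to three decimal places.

P(Y <= -2) = 0.18 + 0.15 + 0.14 = 0.47.
E[Y | Y <= -2] = [(-4)·0.18 + (-3)·0.15 + (-2)·0.14] / 0.47
 = -1.45 / 0.47
 = -145/47

-3.085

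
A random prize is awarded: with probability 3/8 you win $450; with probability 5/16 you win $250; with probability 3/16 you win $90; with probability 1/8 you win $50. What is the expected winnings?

E[payout] = 450·3/8 + 250·5/16 + 90·3/16 + 50·1/8
 = 675/4 + 625/8 + 135/8 + 25/4
 = 270

270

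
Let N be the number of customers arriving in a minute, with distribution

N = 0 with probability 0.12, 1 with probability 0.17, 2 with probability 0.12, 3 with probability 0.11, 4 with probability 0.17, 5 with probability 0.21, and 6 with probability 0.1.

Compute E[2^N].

17.66

E[2^N] = Σ 2^n·P(N=n)
 = 1·0.12 + 2·0.17 + 4·0.12 + 8·0.11 + 16·0.17 + 32·0.21 + 64·0.1
 = 0.12 + 0.34 + 0.48 + 0.88 + 2.72 + 6.72 + 6.4
 = 17.66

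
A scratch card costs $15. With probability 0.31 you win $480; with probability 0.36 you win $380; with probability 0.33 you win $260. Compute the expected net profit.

E[payout] = 480·0.31 + 380·0.36 + 260·0.33
 = 148.8 + 136.8 + 85.8
 = 371.4
Net = 371.4 - 15 = 356.4

356.4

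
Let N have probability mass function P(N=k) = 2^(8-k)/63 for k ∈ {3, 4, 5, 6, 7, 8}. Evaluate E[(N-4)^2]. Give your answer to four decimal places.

E[(N-4)^2] = Σ (n-4)^2·P(N=n)
 = 1·32/63 + 0·16/63 + 1·8/63 + 4·4/63 + 9·2/63 + 16·1/63
 = 32/63 + 0 + 8/63 + 16/63 + 2/7 + 16/63
 = 10/7

1.4286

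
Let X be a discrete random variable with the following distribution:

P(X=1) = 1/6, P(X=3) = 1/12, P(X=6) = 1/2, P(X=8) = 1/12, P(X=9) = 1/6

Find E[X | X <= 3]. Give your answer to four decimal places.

P(X <= 3) = 1/6 + 1/12 = 1/4.
E[X | X <= 3] = [1·1/6 + 3·1/12] / (1/4)
 = 5/12 / (1/4)
 = 5/3

1.6667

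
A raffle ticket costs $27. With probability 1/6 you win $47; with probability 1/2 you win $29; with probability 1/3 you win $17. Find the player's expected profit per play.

1

E[payout] = 47·1/6 + 29·1/2 + 17·1/3
 = 47/6 + 29/2 + 17/3
 = 28
Net = 28 - 27 = 1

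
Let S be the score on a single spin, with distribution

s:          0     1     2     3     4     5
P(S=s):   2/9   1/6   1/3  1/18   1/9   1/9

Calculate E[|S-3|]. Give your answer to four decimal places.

1.6667

E[|S-3|] = Σ |s-3|·P(S=s)
 = 3·2/9 + 2·1/6 + 1·1/3 + 0·1/18 + 1·1/9 + 2·1/9
 = 2/3 + 1/3 + 1/3 + 0 + 1/9 + 2/9
 = 5/3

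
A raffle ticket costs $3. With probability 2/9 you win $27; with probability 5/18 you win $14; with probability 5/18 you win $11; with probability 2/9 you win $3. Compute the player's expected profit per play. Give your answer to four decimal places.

E[payout] = 27·2/9 + 14·5/18 + 11·5/18 + 3·2/9
 = 6 + 35/9 + 55/18 + 2/3
 = 245/18
Net = 245/18 - 3 = 191/18

10.6111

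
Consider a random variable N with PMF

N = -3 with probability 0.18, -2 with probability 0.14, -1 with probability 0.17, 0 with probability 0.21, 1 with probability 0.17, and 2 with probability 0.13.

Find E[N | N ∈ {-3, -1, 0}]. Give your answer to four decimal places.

P(N ∈ {-3, -1, 0}) = 0.18 + 0.17 + 0.21 = 0.56.
E[N | N ∈ {-3, -1, 0}] = [(-3)·0.18 + (-1)·0.17 + 0·0.21] / 0.56
 = -0.71 / 0.56
 = -71/56

-1.2679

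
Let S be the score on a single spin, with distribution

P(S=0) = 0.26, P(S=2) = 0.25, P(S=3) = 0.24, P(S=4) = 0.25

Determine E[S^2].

E[S^2] = Σ s^2·P(S=s)
 = 0·0.26 + 4·0.25 + 9·0.24 + 16·0.25
 = 0 + 1 + 2.16 + 4
 = 7.16

7.16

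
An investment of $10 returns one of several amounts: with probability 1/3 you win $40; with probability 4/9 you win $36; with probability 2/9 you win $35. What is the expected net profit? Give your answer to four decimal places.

27.1111

E[payout] = 40·1/3 + 36·4/9 + 35·2/9
 = 40/3 + 16 + 70/9
 = 334/9
Net = 334/9 - 10 = 244/9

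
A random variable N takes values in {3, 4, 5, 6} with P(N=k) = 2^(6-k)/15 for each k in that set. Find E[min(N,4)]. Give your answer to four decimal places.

3.4667

E[min(N,4)] = Σ min(n,4)·P(N=n)
 = 3·8/15 + 4·4/15 + 4·2/15 + 4·1/15
 = 8/5 + 16/15 + 8/15 + 4/15
 = 52/15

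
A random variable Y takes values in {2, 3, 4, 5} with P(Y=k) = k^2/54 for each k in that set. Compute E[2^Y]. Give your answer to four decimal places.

E[2^Y] = Σ 2^y·P(Y=y)
 = 4·2/27 + 8·1/6 + 16·8/27 + 32·25/54
 = 8/27 + 4/3 + 128/27 + 400/27
 = 572/27

21.1852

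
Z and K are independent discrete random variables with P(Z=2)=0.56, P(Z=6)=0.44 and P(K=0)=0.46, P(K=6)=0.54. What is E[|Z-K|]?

E[|Z-K|] = Σ_z Σ_k |z-k| · P(Z=z)P(K=k)
 = 2·0.2576 + 4·0.3024 + 6·0.2024 + 0·0.2376
 = 0.5152 + 1.2096 + 1.2144 + 0
 = 2.9392

2.9392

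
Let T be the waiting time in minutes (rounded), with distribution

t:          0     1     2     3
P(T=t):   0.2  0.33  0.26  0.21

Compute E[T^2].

3.26

E[T^2] = Σ t^2·P(T=t)
 = 0·0.2 + 1·0.33 + 4·0.26 + 9·0.21
 = 0 + 0.33 + 1.04 + 1.89
 = 3.26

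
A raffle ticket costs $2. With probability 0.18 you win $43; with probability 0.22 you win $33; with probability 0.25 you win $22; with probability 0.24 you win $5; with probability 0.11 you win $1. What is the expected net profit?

19.81

E[payout] = 43·0.18 + 33·0.22 + 22·0.25 + 5·0.24 + 1·0.11
 = 7.74 + 7.26 + 5.5 + 1.2 + 0.11
 = 21.81
Net = 21.81 - 2 = 19.81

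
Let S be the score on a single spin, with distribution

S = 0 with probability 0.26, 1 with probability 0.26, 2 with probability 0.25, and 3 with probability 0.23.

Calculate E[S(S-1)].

1.88

E[S(S-1)] = Σ s(s-1)·P(S=s)
 = 0·0.26 + 0·0.26 + 2·0.25 + 6·0.23
 = 0 + 0 + 0.5 + 1.38
 = 1.88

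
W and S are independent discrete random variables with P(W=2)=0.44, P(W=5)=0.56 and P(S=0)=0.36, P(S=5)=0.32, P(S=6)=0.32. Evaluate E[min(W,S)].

E[min(W,S)] = Σ_w Σ_s min(w,s) · P(W=w)P(S=s)
 = 0·0.1584 + 2·0.1408 + 2·0.1408 + 0·0.2016 + 5·0.1792 + 5·0.1792
 = 0 + 0.2816 + 0.2816 + 0 + 0.896 + 0.896
 = 2.3552

2.3552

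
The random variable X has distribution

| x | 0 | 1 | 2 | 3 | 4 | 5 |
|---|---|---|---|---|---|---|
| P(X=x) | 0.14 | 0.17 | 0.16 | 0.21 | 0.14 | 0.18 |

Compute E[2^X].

10.8

E[2^X] = Σ 2^x·P(X=x)
 = 1·0.14 + 2·0.17 + 4·0.16 + 8·0.21 + 16·0.14 + 32·0.18
 = 0.14 + 0.34 + 0.64 + 1.68 + 2.24 + 5.76
 = 10.8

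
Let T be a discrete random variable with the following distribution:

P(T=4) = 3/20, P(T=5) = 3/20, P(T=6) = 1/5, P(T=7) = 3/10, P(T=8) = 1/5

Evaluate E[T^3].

E[T^3] = Σ t^3·P(T=t)
 = 64·3/20 + 125·3/20 + 216·1/5 + 343·3/10 + 512·1/5
 = 48/5 + 75/4 + 216/5 + 1029/10 + 512/5
 = 5537/20

276.85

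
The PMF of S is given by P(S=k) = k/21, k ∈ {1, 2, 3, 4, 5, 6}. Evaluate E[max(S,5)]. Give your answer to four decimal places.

E[max(S,5)] = Σ max(s,5)·P(S=s)
 = 5·1/21 + 5·2/21 + 5·1/7 + 5·4/21 + 5·5/21 + 6·2/7
 = 5/21 + 10/21 + 5/7 + 20/21 + 25/21 + 12/7
 = 37/7

5.2857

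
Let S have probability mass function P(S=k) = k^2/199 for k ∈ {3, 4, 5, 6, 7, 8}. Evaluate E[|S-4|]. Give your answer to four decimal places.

2.5578

E[|S-4|] = Σ |s-4|·P(S=s)
 = 1·9/199 + 0·16/199 + 1·25/199 + 2·36/199 + 3·49/199 + 4·64/199
 = 9/199 + 0 + 25/199 + 72/199 + 147/199 + 256/199
 = 509/199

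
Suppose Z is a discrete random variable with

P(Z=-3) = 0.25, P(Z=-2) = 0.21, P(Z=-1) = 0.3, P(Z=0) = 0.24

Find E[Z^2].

3.39

E[Z^2] = Σ z^2·P(Z=z)
 = 9·0.25 + 4·0.21 + 1·0.3 + 0·0.24
 = 2.25 + 0.84 + 0.3 + 0
 = 3.39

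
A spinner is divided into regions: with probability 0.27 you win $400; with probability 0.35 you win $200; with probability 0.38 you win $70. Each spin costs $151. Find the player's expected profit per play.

53.6

E[payout] = 400·0.27 + 200·0.35 + 70·0.38
 = 108 + 70 + 26.6
 = 204.6
Net = 204.6 - 151 = 53.6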